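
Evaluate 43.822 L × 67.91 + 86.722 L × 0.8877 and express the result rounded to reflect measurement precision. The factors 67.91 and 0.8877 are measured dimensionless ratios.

3053 L

43.822 × 67.91 = 2975.95202 → 2976 L (4 s.f., last digit at the 10^0 place).
86.722 × 0.8877 = 76.9831194 → 76.98 L (4 s.f., last digit at the 10^-2 place).
Sum: 3052.9351394 L; keep the coarser place, 10^0.
Result: 3053 L.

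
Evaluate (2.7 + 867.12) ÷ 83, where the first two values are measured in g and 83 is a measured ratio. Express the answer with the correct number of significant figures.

1.0 × 10^1 g

2.7 g + 867.12 g = 869.82 g; the sum is limited to 1 decimal place (4 s.f.).
Carrying full precision, 869.82 ÷ 83 = 10.4797590361… g; 83 has 2 s.f., so the result keeps min(4, 2) = 2 s.f.
Rounded to 2 significant figures: 1.0 × 10^1 g.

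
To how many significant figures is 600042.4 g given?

600042.4: zeros between nonzero digits are significant.

7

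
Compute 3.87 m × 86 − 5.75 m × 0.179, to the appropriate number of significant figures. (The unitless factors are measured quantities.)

3.3 × 10² m

3.87 × 86 = 332.82 → 3.3 × 10² m (2 s.f., last digit at the 10^1 place).
5.75 × 0.179 = 1.02925 → 1.03 m (3 s.f., last digit at the 10^-2 place).
Difference: 331.79075 m; keep the coarser place, 10^1.
Result: 3.3 × 10² m.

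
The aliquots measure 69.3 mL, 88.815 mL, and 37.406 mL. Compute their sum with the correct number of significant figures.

195.5 mL

69.3 mL + 88.815 mL + 37.406 mL = 195.521 mL.
Addition/subtraction keeps the fewest decimal places: 69.3 → 1 decimal place, 88.815 → 3 decimal places, 37.406 → 3 decimal places; limit is 1.
Rounded to 1 decimal place: 195.5 mL.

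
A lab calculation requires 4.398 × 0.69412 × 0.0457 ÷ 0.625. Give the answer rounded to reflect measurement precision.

0.223

4.398 × 0.69412 × 0.0457 ÷ 0.625 = 0.223216331251…
Multiplication/division keeps the fewest significant figures: 4.398 → 4 s.f., 0.69412 → 5 s.f., 0.0457 → 3 s.f., 0.625 → 3 s.f.; limit is 3.
Rounded to 3 significant figures: 0.223.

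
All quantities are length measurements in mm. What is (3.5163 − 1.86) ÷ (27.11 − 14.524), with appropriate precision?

0.132

3.5163 − 1.86 = 1.6563, limited to 2 d.p. → 3 s.f.; 27.11 − 14.524 = 12.586, limited to 2 d.p. → 4 s.f.
Carrying full precision, 1.6563 ÷ 12.586 = 0.131598601621…; keep min(3, 4) = 3 s.f.
Rounded to 3 significant figures: 0.132.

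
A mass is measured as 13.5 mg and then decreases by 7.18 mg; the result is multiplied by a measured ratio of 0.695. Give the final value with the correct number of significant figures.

4.4 mg

13.5 mg − 7.18 mg = 6.32 mg; the difference is limited to 1 decimal place (2 s.f.).
Carrying full precision, 6.32 × 0.695 = 4.3924 mg; 0.695 has 3 s.f., so the result keeps min(2, 3) = 2 s.f.
Rounded to 2 significant figures: 4.4 mg.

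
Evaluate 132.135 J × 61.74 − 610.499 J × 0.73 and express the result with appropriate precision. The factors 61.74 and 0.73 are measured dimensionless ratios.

132.135 × 61.74 = 8158.0149 → 8158 J (4 s.f., last digit at the 10^0 place).
610.499 × 0.73 = 445.66427 → 4.5 × 10^2 J (2 s.f., last digit at the 10^1 place).
Difference: 7712.35063 J; keep the coarser place, 10^1.
Result: 7.71 × 10^3 J.

7.71 × 10^3 J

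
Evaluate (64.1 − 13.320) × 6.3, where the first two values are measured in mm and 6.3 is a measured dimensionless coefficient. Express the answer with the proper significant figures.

3.2 × 10² mm

64.1 mm − 13.320 mm = 50.780 mm; the difference is limited to 1 decimal place (3 s.f.).
Carrying full precision, 50.780 × 6.3 = 319.914 mm; 6.3 has 2 s.f., so the result keeps min(3, 2) = 2 s.f.
Rounded to 2 significant figures: 3.2 × 10² mm.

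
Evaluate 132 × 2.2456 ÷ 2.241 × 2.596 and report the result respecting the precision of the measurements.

132 × 2.2456 ÷ 2.241 × 2.596 = 343.375387416…
Multiplication/division keeps the fewest significant figures: 132 → 3 s.f., 2.2456 → 5 s.f., 2.241 → 4 s.f., 2.596 → 4 s.f.; limit is 3.
Rounded to 3 significant figures: 343.

343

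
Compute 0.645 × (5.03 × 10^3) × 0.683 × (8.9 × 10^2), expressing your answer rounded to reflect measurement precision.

0.645 × (5.03 × 10^3) × 0.683 × (8.9 × 10^2) = 1972143.0345
Multiplication/division keeps the fewest significant figures: 0.645 → 3 s.f., 5.03 × 10^3 → 3 s.f., 0.683 → 3 s.f., 8.9 × 10^2 → 2 s.f.; limit is 2.
Rounded to 2 significant figures: 2.0 × 10^6.

2.0 × 10^6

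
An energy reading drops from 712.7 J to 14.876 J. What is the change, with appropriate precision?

697.8 J

712.7 J − 14.876 J = 697.824 J.
Addition/subtraction keeps the fewest decimal places: 712.7 → 1 decimal place, 14.876 → 3 decimal places; limit is 1.
Rounded to 1 decimal place: 697.8 J.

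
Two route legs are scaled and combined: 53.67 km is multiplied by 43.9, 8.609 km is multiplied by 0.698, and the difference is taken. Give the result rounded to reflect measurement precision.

53.67 × 43.9 = 2356.113 → 2.36 × 10³ km (3 s.f., last digit at the 10^1 place).
8.609 × 0.698 = 6.009082 → 6.01 km (3 s.f., last digit at the 10^-2 place).
Difference: 2350.103918 km; keep the coarser place, 10^1.
Result: 2.35 × 10³ km.

2.35 × 10³ km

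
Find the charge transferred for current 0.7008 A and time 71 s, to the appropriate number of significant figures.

charge transferred = 0.7008 A × 71 s = 49.7568 C.
0.7008 has 4 significant figures; 71 has 2.
Division/multiplication keeps the fewest: 2 significant figures.
Rounded: 5.0 × 10¹ C.

5.0 × 10¹ C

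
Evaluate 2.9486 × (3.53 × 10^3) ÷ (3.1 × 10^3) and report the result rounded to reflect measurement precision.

3.4

2.9486 × (3.53 × 10^3) ÷ (3.1 × 10^3) = 3.35759935484…
Multiplication/division keeps the fewest significant figures: 2.9486 → 5 s.f., 3.53 × 10^3 → 3 s.f., 3.1 × 10^3 → 2 s.f.; limit is 2.
Rounded to 2 significant figures: 3.4.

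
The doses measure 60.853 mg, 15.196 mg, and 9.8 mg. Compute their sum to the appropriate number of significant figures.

60.853 mg + 15.196 mg + 9.8 mg = 85.849 mg.
Addition/subtraction keeps the fewest decimal places: 60.853 → 3 decimal places, 15.196 → 3 decimal places, 9.8 → 1 decimal place; limit is 1.
Rounded to 1 decimal place: 85.8 mg.

85.8 mg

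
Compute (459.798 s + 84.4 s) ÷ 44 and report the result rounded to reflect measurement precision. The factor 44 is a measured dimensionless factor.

459.798 s + 84.4 s = 544.198 s; the sum is limited to 1 decimal place (4 s.f.).
Carrying full precision, 544.198 ÷ 44 = 12.3681363636… s; 44 has 2 s.f., so the result keeps min(4, 2) = 2 s.f.
Rounded to 2 significant figures: 12 s.

12 s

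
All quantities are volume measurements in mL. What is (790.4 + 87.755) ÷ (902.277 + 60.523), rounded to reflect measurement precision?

0.9121

790.4 + 87.755 = 878.155, limited to 1 d.p. → 4 s.f.; 902.277 + 60.523 = 962.800, limited to 3 d.p. → 6 s.f.
Carrying full precision, 878.155 ÷ 962.800 = 0.912084545077…; keep min(4, 6) = 4 s.f.
Rounded to 4 significant figures: 0.9121.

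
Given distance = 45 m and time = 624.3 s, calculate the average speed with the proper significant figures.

0.072 m/s

average speed = 45 m ÷ 624.3 s = 0.0720807304181… m/s.
45 has 2 significant figures; 624.3 has 4.
Division/multiplication keeps the fewest: 2 significant figures.
Rounded: 0.072 m/s.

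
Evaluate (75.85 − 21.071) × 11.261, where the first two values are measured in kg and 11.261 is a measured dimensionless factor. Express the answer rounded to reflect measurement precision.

616.9 kg

75.85 kg − 21.071 kg = 54.779 kg; the difference is limited to 2 decimal places (4 s.f.).
Carrying full precision, 54.779 × 11.261 = 616.866319 kg; 11.261 has 5 s.f., so the result keeps min(4, 5) = 4 s.f.
Rounded to 4 significant figures: 616.9 kg.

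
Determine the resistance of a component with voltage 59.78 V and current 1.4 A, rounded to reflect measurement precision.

resistance = 59.78 V ÷ 1.4 A = 42.7 Ω.
59.78 has 4 significant figures; 1.4 has 2.
Division/multiplication keeps the fewest: 2 significant figures.
Rounded: 43 Ω.

43 Ω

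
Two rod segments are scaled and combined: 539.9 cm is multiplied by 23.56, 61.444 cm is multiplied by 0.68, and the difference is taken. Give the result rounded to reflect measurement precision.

1.268 × 10^4 cm

539.9 × 23.56 = 12720.044 → 1.272 × 10^4 cm (4 s.f., last digit at the 10^1 place).
61.444 × 0.68 = 41.78192 → 42 cm (2 s.f., last digit at the 10^0 place).
Difference: 12678.26208 cm; keep the coarser place, 10^1.
Result: 1.268 × 10^4 cm.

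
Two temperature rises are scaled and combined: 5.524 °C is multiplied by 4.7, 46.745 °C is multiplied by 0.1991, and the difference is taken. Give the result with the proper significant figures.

5.524 × 4.7 = 25.9628 → 26 °C (2 s.f., last digit at the 10^0 place).
46.745 × 0.1991 = 9.3069295 → 9.307 °C (4 s.f., last digit at the 10^-3 place).
Difference: 16.6558705 °C; keep the coarser place, 10^0.
Result: 17 °C.

17 °C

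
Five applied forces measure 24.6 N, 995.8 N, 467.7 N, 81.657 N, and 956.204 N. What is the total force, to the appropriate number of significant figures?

24.6 N + 995.8 N + 467.7 N + 81.657 N + 956.204 N = 2525.961 N.
Addition/subtraction keeps the fewest decimal places: 24.6 → 1 decimal place, 995.8 → 1 decimal place, 467.7 → 1 decimal place, 81.657 → 3 decimal places, 956.204 → 3 decimal places; limit is 1.
Rounded to 1 decimal place: 2526.0 N.

2526.0 N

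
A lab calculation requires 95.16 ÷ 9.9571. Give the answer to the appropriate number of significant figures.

9.557

95.16 ÷ 9.9571 = 9.55699952798…
Multiplication/division keeps the fewest significant figures: 95.16 → 4 s.f., 9.9571 → 5 s.f.; limit is 4.
Rounded to 4 significant figures: 9.557.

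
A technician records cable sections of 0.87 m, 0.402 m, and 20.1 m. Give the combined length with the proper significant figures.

0.87 m + 0.402 m + 20.1 m = 21.372 m.
Addition/subtraction keeps the fewest decimal places: 0.87 → 2 decimal places, 0.402 → 3 decimal places, 20.1 → 1 decimal place; limit is 1.
Rounded to 1 decimal place: 21.4 m.

21.4 m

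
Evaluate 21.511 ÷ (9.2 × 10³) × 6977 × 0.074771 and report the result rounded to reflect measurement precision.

21.511 ÷ (9.2 × 10³) × 6977 × 0.074771 = 1.21976083592…
Multiplication/division keeps the fewest significant figures: 21.511 → 5 s.f., 9.2 × 10³ → 2 s.f., 6977 → 4 s.f., 0.074771 → 5 s.f.; limit is 2.
Rounded to 2 significant figures: 1.2.

1.2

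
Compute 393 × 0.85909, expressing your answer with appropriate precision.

393 × 0.85909 = 337.62237
Multiplication/division keeps the fewest significant figures: 393 → 3 s.f., 0.85909 → 5 s.f.; limit is 3.
Rounded to 3 significant figures: 338.

338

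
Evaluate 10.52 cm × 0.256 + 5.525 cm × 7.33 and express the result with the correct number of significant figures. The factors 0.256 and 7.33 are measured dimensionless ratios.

10.52 × 0.256 = 2.69312 → 2.69 cm (3 s.f., last digit at the 10^-2 place).
5.525 × 7.33 = 40.49825 → 40.5 cm (3 s.f., last digit at the 10^-1 place).
Sum: 43.19137 cm; keep the coarser place, 10^-1.
Result: 43.2 cm.

43.2 cm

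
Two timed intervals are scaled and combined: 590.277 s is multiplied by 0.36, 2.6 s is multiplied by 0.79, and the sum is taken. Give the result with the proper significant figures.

590.277 × 0.36 = 212.49972 → 2.1 × 10^2 s (2 s.f., last digit at the 10^1 place).
2.6 × 0.79 = 2.054 → 2.1 s (2 s.f., last digit at the 10^-1 place).
Sum: 214.55372 s; keep the coarser place, 10^1.
Result: 2.1 × 10^2 s.

2.1 × 10^2 s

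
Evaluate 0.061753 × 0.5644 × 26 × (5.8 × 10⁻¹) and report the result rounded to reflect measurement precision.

0.53

0.061753 × 0.5644 × 26 × (5.8 × 10⁻¹) = 0.525589169456
Multiplication/division keeps the fewest significant figures: 0.061753 → 5 s.f., 0.5644 → 4 s.f., 26 → 2 s.f., 5.8 × 10⁻¹ → 2 s.f.; limit is 2.
Rounded to 2 significant figures: 0.53.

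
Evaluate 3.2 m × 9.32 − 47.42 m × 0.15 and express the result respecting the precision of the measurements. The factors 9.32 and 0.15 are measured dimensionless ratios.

3.2 × 9.32 = 29.824 → 3.0 × 10¹ m (2 s.f., last digit at the 10^0 place).
47.42 × 0.15 = 7.113 → 7.1 m (2 s.f., last digit at the 10^-1 place).
Difference: 22.711 m; keep the coarser place, 10^0.
Result: 23 m.

23 m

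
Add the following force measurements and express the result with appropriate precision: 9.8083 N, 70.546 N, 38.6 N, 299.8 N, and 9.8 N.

428.6 N

9.8083 N + 70.546 N + 38.6 N + 299.8 N + 9.8 N = 428.5543 N.
Addition/subtraction keeps the fewest decimal places: 9.8083 → 4 decimal places, 70.546 → 3 decimal places, 38.6 → 1 decimal place, 299.8 → 1 decimal place, 9.8 → 1 decimal place; limit is 1.
Rounded to 1 decimal place: 428.6 N.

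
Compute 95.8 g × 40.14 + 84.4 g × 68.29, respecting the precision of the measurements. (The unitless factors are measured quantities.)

95.8 × 40.14 = 3845.412 → 3.85 × 10³ g (3 s.f., last digit at the 10^1 place).
84.4 × 68.29 = 5763.676 → 5.76 × 10³ g (3 s.f., last digit at the 10^1 place).
Sum: 9609.088 g; keep the coarser place, 10^1.
Result: 9.61 × 10³ g.

9.61 × 10³ g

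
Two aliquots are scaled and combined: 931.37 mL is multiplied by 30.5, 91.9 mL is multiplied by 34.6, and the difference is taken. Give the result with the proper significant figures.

931.37 × 30.5 = 28406.785 → 2.84 × 10^4 mL (3 s.f., last digit at the 10^2 place).
91.9 × 34.6 = 3179.74 → 3.18 × 10^3 mL (3 s.f., last digit at the 10^1 place).
Difference: 25227.045 mL; keep the coarser place, 10^2.
Result: 2.52 × 10^4 mL.

2.52 × 10^4 mL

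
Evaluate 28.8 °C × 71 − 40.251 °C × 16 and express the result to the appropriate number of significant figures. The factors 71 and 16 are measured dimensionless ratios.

28.8 × 71 = 2044.8 → 2.0 × 10³ °C (2 s.f., last digit at the 10^2 place).
40.251 × 16 = 644.016 → 6.4 × 10² °C (2 s.f., last digit at the 10^1 place).
Difference: 1400.784 °C; keep the coarser place, 10^2.
Result: 1.4 × 10³ °C.

1.4 × 10³ °C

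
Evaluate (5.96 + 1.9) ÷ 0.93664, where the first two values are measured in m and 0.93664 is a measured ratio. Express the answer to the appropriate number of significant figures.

5.96 m + 1.9 m = 7.86 m; the sum is limited to 1 decimal place (2 s.f.).
Carrying full precision, 7.86 ÷ 0.93664 = 8.39169798428… m; 0.93664 has 5 s.f., so the result keeps min(2, 5) = 2 s.f.
Rounded to 2 significant figures: 8.4 m.

8.4 m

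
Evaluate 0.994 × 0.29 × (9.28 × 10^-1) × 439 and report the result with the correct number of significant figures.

1.2 × 10^2

0.994 × 0.29 × (9.28 × 10^-1) × 439 = 117.43481792
Multiplication/division keeps the fewest significant figures: 0.994 → 3 s.f., 0.29 → 2 s.f., 9.28 × 10^-1 → 3 s.f., 439 → 3 s.f.; limit is 2.
Rounded to 2 significant figures: 1.2 × 10^2.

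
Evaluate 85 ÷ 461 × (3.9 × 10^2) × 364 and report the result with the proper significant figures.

2.6 × 10^4

85 ÷ 461 × (3.9 × 10^2) × 364 = 26174.8373102…
Multiplication/division keeps the fewest significant figures: 85 → 2 s.f., 461 → 3 s.f., 3.9 × 10^2 → 2 s.f., 364 → 3 s.f.; limit is 2.
Rounded to 2 significant figures: 2.6 × 10^4.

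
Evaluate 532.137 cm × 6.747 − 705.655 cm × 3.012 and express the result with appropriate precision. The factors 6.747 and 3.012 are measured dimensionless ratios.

1465 cm

532.137 × 6.747 = 3590.328339 → 3590. cm (4 s.f., last digit at the 10^0 place).
705.655 × 3.012 = 2125.43286 → 2125 cm (4 s.f., last digit at the 10^0 place).
Difference: 1464.895479 cm; keep the coarser place, 10^0.
Result: 1465 cm.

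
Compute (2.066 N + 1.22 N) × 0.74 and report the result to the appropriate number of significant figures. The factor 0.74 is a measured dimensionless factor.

2.066 N + 1.22 N = 3.286 N; the sum is limited to 2 decimal places (3 s.f.).
Carrying full precision, 3.286 × 0.74 = 2.43164 N; 0.74 has 2 s.f., so the result keeps min(3, 2) = 2 s.f.
Rounded to 2 significant figures: 2.4 N.

2.4 N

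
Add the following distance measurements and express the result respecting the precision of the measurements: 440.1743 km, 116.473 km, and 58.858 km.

615.505 km

440.1743 km + 116.473 km + 58.858 km = 615.5053 km.
Addition/subtraction keeps the fewest decimal places: 440.1743 → 4 decimal places, 116.473 → 3 decimal places, 58.858 → 3 decimal places; limit is 3.
Rounded to 3 decimal places: 615.505 km.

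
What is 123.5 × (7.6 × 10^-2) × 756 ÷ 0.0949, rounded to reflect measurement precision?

7.5 × 10^4

123.5 × (7.6 × 10^-2) × 756 ÷ 0.0949 = 74771.5068493…
Multiplication/division keeps the fewest significant figures: 123.5 → 4 s.f., 7.6 × 10^-2 → 2 s.f., 756 → 3 s.f., 0.0949 → 3 s.f.; limit is 2.
Rounded to 2 significant figures: 7.5 × 10^4.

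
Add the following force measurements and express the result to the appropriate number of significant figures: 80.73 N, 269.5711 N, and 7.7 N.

80.73 N + 269.5711 N + 7.7 N = 358.0011 N.
Addition/subtraction keeps the fewest decimal places: 80.73 → 2 decimal places, 269.5711 → 4 decimal places, 7.7 → 1 decimal place; limit is 1.
Rounded to 1 decimal place: 358.0 N.

358.0 N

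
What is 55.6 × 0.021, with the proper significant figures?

1.2

55.6 × 0.021 = 1.1676
Multiplication/division keeps the fewest significant figures: 55.6 → 3 s.f., 0.021 → 2 s.f.; limit is 2.
Rounded to 2 significant figures: 1.2.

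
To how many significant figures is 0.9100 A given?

4

0.9100: leading zeros are not significant; trailing zeros after a decimal point are significant.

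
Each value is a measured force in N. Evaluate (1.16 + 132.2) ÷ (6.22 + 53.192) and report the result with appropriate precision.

1.16 + 132.2 = 133.36, limited to 1 d.p. → 4 s.f.; 6.22 + 53.192 = 59.412, limited to 2 d.p. → 4 s.f.
Carrying full precision, 133.36 ÷ 59.412 = 2.24466437757…; keep min(4, 4) = 4 s.f.
Rounded to 4 significant figures: 2.245.

2.245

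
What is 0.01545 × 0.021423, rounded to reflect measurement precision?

3.310 × 10^-4

0.01545 × 0.021423 = 0.00033098535
Multiplication/division keeps the fewest significant figures: 0.01545 → 4 s.f., 0.021423 → 5 s.f.; limit is 4.
Rounded to 4 significant figures: 3.310 × 10^-4.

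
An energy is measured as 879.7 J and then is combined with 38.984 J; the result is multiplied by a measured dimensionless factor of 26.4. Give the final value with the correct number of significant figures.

2.43 × 10^4 J

879.7 J + 38.984 J = 918.684 J; the sum is limited to 1 decimal place (4 s.f.).
Carrying full precision, 918.684 × 26.4 = 24253.2576 J; 26.4 has 3 s.f., so the result keeps min(4, 3) = 3 s.f.
Rounded to 3 significant figures: 2.43 × 10^4 J.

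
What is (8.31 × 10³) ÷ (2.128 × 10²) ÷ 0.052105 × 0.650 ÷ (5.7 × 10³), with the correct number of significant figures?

0.085

(8.31 × 10³) ÷ (2.128 × 10²) ÷ 0.052105 × 0.650 ÷ (5.7 × 10³) = 0.0854650401325…
Multiplication/division keeps the fewest significant figures: 8.31 × 10³ → 3 s.f., 2.128 × 10² → 4 s.f., 0.052105 → 5 s.f., 0.650 → 3 s.f., 5.7 × 10³ → 2 s.f.; limit is 2.
Rounded to 2 significant figures: 0.085.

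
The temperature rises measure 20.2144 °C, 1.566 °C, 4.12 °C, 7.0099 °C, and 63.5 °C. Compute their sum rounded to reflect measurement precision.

20.2144 °C + 1.566 °C + 4.12 °C + 7.0099 °C + 63.5 °C = 96.4103 °C.
Addition/subtraction keeps the fewest decimal places: 20.2144 → 4 decimal places, 1.566 → 3 decimal places, 4.12 → 2 decimal places, 7.0099 → 4 decimal places, 63.5 → 1 decimal place; limit is 1.
Rounded to 1 decimal place: 96.4 °C.

96.4 °C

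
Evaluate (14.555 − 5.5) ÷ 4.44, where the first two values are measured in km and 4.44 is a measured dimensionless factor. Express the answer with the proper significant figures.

2.0 km

14.555 km − 5.5 km = 9.055 km; the difference is limited to 1 decimal place (2 s.f.).
Carrying full precision, 9.055 ÷ 4.44 = 2.03941441441… km; 4.44 has 3 s.f., so the result keeps min(2, 3) = 2 s.f.
Rounded to 2 significant figures: 2.0 km.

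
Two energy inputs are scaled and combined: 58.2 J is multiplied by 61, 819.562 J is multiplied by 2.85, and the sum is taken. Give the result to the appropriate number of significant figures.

5.9 × 10^3 J

58.2 × 61 = 3550.2 → 3.6 × 10^3 J (2 s.f., last digit at the 10^2 place).
819.562 × 2.85 = 2335.7517 → 2.34 × 10^3 J (3 s.f., last digit at the 10^1 place).
Sum: 5885.9517 J; keep the coarser place, 10^2.
Result: 5.9 × 10^3 J.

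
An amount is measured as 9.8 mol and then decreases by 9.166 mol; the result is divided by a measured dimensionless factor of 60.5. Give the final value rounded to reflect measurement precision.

9.8 mol − 9.166 mol = 0.634 mol; the difference is limited to 1 decimal place (1 s.f.).
Carrying full precision, 0.634 ÷ 60.5 = 0.010479338843… mol; 60.5 has 3 s.f., so the result keeps min(1, 3) = 1 s.f.
Rounded to 1 significant figure: 0.01 mol.

0.01 mol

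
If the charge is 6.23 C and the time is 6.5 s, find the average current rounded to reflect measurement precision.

average current = 6.23 C ÷ 6.5 s = 0.958461538462… A.
6.23 has 3 significant figures; 6.5 has 2.
Division/multiplication keeps the fewest: 2 significant figures.
Rounded: 0.96 A.

0.96 A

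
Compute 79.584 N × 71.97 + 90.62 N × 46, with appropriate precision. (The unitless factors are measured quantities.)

9.9 × 10³ N

79.584 × 71.97 = 5727.66048 → 5.728 × 10³ N (4 s.f., last digit at the 10^0 place).
90.62 × 46 = 4168.52 → 4.2 × 10³ N (2 s.f., last digit at the 10^2 place).
Sum: 9896.18048 N; keep the coarser place, 10^2.
Result: 9.9 × 10³ N.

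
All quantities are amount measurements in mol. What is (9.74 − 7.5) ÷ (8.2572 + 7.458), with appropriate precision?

0.14

9.74 − 7.5 = 2.24, limited to 1 d.p. → 2 s.f.; 8.2572 + 7.458 = 15.7152, limited to 3 d.p. → 5 s.f.
Carrying full precision, 2.24 ÷ 15.7152 = 0.142537161474…; keep min(2, 5) = 2 s.f.
Rounded to 2 significant figures: 0.14.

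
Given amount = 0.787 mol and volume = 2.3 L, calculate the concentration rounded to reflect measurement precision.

concentration = 0.787 mol ÷ 2.3 L = 0.342173913043… mol/L.
0.787 has 3 significant figures; 2.3 has 2.
Division/multiplication keeps the fewest: 2 significant figures.
Rounded: 0.34 mol/L.

0.34 mol/L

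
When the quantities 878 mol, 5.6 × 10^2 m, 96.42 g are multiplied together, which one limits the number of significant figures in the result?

878 mol → 3 s.f.; 5.6 × 10^2 m → 2 s.f.; 96.42 g → 4 s.f.
The fewest is 2 significant figures, from 5.6 × 10^2 m.

5.6 × 10^2 m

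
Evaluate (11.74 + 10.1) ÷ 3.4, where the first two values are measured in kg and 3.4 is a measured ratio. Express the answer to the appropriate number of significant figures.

11.74 kg + 10.1 kg = 21.84 kg; the sum is limited to 1 decimal place (3 s.f.).
Carrying full precision, 21.84 ÷ 3.4 = 6.42352941176… kg; 3.4 has 2 s.f., so the result keeps min(3, 2) = 2 s.f.
Rounded to 2 significant figures: 6.4 kg.

6.4 kg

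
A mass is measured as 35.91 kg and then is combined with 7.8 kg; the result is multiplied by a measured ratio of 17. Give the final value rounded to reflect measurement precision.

7.4 × 10² kg

35.91 kg + 7.8 kg = 43.71 kg; the sum is limited to 1 decimal place (3 s.f.).
Carrying full precision, 43.71 × 17 = 743.07 kg; 17 has 2 s.f., so the result keeps min(3, 2) = 2 s.f.
Rounded to 2 significant figures: 7.4 × 10² kg.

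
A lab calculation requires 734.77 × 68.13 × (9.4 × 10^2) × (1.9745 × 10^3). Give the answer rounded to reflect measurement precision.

734.77 × 68.13 × (9.4 × 10^2) × (1.9745 × 10^3) = 9.2912639262 × 10^10…
Multiplication/division keeps the fewest significant figures: 734.77 → 5 s.f., 68.13 → 4 s.f., 9.4 × 10^2 → 2 s.f., 1.9745 × 10^3 → 5 s.f.; limit is 2.
Rounded to 2 significant figures: 9.3 × 10^10.

9.3 × 10^10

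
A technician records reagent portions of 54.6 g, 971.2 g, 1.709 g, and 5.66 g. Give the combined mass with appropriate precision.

54.6 g + 971.2 g + 1.709 g + 5.66 g = 1033.169 g.
Addition/subtraction keeps the fewest decimal places: 54.6 → 1 decimal place, 971.2 → 1 decimal place, 1.709 → 3 decimal places, 5.66 → 2 decimal places; limit is 1.
Rounded to 1 decimal place: 1033.2 g.

1033.2 g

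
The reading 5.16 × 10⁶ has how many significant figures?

3

5.16 × 10⁶: in scientific notation every digit of the coefficient is significant.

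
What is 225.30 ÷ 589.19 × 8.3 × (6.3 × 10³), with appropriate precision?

2.0 × 10⁴

225.30 ÷ 589.19 × 8.3 × (6.3 × 10³) = 19995.1407865…
Multiplication/division keeps the fewest significant figures: 225.30 → 5 s.f., 589.19 → 5 s.f., 8.3 → 2 s.f., 6.3 × 10³ → 2 s.f.; limit is 2.
Rounded to 2 significant figures: 2.0 × 10⁴.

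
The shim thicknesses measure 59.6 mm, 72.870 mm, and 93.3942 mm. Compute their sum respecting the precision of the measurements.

59.6 mm + 72.870 mm + 93.3942 mm = 225.8642 mm.
Addition/subtraction keeps the fewest decimal places: 59.6 → 1 decimal place, 72.870 → 3 decimal places, 93.3942 → 4 decimal places; limit is 1.
Rounded to 1 decimal place: 225.9 mm.

225.9 mm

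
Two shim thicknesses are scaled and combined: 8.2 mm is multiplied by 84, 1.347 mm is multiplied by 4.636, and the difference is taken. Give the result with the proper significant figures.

8.2 × 84 = 688.8 → 6.9 × 10^2 mm (2 s.f., last digit at the 10^1 place).
1.347 × 4.636 = 6.244692 → 6.245 mm (4 s.f., last digit at the 10^-3 place).
Difference: 682.555308 mm; keep the coarser place, 10^1.
Result: 6.8 × 10^2 mm.

6.8 × 10^2 mm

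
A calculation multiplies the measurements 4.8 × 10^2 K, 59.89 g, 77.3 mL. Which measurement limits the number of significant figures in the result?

4.8 × 10^2 K → 2 s.f.; 59.89 g → 4 s.f.; 77.3 mL → 3 s.f.
The fewest is 2 significant figures, from 4.8 × 10^2 K.

4.8 × 10^2 K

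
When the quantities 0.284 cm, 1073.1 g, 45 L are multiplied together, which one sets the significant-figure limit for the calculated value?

0.284 cm → 3 s.f.; 1073.1 g → 5 s.f.; 45 L → 2 s.f.
The fewest is 2 significant figures, from 45 L.

45 L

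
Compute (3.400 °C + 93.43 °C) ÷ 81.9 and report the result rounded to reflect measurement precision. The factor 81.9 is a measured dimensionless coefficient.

3.400 °C + 93.43 °C = 96.830 °C; the sum is limited to 2 decimal places (4 s.f.).
Carrying full precision, 96.830 ÷ 81.9 = 1.1822954823… °C; 81.9 has 3 s.f., so the result keeps min(4, 3) = 3 s.f.
Rounded to 3 significant figures: 1.18 °C.

1.18 °C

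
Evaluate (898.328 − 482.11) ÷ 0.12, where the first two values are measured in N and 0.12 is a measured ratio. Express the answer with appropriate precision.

898.328 N − 482.11 N = 416.218 N; the difference is limited to 2 decimal places (5 s.f.).
Carrying full precision, 416.218 ÷ 0.12 = 3468.48333333… N; 0.12 has 2 s.f., so the result keeps min(5, 2) = 2 s.f.
Rounded to 2 significant figures: 3.5 × 10^3 N.

3.5 × 10^3 N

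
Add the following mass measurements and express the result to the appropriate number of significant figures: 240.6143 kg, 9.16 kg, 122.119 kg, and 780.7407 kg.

240.6143 kg + 9.16 kg + 122.119 kg + 780.7407 kg = 1152.6340 kg.
Addition/subtraction keeps the fewest decimal places: 240.6143 → 4 decimal places, 9.16 → 2 decimal places, 122.119 → 3 decimal places, 780.7407 → 4 decimal places; limit is 2.
Rounded to 2 decimal places: 1152.63 kg.

1152.63 kg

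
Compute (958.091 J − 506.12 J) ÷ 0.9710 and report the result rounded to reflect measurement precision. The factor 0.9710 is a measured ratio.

4.655 × 10² J

958.091 J − 506.12 J = 451.971 J; the difference is limited to 2 decimal places (5 s.f.).
Carrying full precision, 451.971 ÷ 0.9710 = 465.46961895… J; 0.9710 has 4 s.f., so the result keeps min(5, 4) = 4 s.f.
Rounded to 4 significant figures: 4.655 × 10² J.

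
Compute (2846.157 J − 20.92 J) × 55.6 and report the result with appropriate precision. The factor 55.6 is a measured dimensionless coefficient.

2846.157 J − 20.92 J = 2825.237 J; the difference is limited to 2 decimal places (6 s.f.).
Carrying full precision, 2825.237 × 55.6 = 157083.1772 J; 55.6 has 3 s.f., so the result keeps min(6, 3) = 3 s.f.
Rounded to 3 significant figures: 1.57 × 10^5 J.

1.57 × 10^5 J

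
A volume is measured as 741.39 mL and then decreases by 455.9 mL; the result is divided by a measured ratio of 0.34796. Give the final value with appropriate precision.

741.39 mL − 455.9 mL = 285.49 mL; the difference is limited to 1 decimal place (4 s.f.).
Carrying full precision, 285.49 ÷ 0.34796 = 820.46786987… mL; 0.34796 has 5 s.f., so the result keeps min(4, 5) = 4 s.f.
Rounded to 4 significant figures: 820.5 mL.

820.5 mL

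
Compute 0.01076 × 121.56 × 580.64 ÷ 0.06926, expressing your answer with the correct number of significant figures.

1.097 × 10^4

0.01076 × 121.56 × 580.64 ÷ 0.06926 = 10965.4744266…
Multiplication/division keeps the fewest significant figures: 0.01076 → 4 s.f., 121.56 → 5 s.f., 580.64 → 5 s.f., 0.06926 → 4 s.f.; limit is 4.
Rounded to 4 significant figures: 1.097 × 10^4.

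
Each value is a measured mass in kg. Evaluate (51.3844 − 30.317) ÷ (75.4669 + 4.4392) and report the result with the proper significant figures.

2.6365 × 10^-1

51.3844 − 30.317 = 21.0674, limited to 3 d.p. → 5 s.f.; 75.4669 + 4.4392 = 79.9061, limited to 4 d.p. → 6 s.f.
Carrying full precision, 21.0674 ÷ 79.9061 = 0.26365196149…; keep min(5, 6) = 5 s.f.
Rounded to 5 significant figures: 2.6365 × 10^-1.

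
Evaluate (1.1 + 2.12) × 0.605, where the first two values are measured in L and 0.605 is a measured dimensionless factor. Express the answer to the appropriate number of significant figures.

1.1 L + 2.12 L = 3.22 L; the sum is limited to 1 decimal place (2 s.f.).
Carrying full precision, 3.22 × 0.605 = 1.9481 L; 0.605 has 3 s.f., so the result keeps min(2, 3) = 2 s.f.
Rounded to 2 significant figures: 1.9 L.

1.9 L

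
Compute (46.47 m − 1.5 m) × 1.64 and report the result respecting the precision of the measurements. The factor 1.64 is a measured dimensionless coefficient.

46.47 m − 1.5 m = 44.97 m; the difference is limited to 1 decimal place (3 s.f.).
Carrying full precision, 44.97 × 1.64 = 73.7508 m; 1.64 has 3 s.f., so the result keeps min(3, 3) = 3 s.f.
Rounded to 3 significant figures: 73.8 m.

73.8 m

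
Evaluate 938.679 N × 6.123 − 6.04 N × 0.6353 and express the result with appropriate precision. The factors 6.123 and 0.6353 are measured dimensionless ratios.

938.679 × 6.123 = 5747.531517 → 5748 N (4 s.f., last digit at the 10^0 place).
6.04 × 0.6353 = 3.837212 → 3.84 N (3 s.f., last digit at the 10^-2 place).
Difference: 5743.694305 N; keep the coarser place, 10^0.
Result: 5744 N.

5744 N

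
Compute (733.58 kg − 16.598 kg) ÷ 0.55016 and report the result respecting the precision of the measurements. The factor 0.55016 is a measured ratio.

1303.2 kg

733.58 kg − 16.598 kg = 716.982 kg; the difference is limited to 2 decimal places (5 s.f.).
Carrying full precision, 716.982 ÷ 0.55016 = 1303.2245165… kg; 0.55016 has 5 s.f., so the result keeps min(5, 5) = 5 s.f.
Rounded to 5 significant figures: 1303.2 kg.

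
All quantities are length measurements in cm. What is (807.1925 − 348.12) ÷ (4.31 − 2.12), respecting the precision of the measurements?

807.1925 − 348.12 = 459.0725, limited to 2 d.p. → 5 s.f.; 4.31 − 2.12 = 2.19, limited to 2 d.p. → 3 s.f.
Carrying full precision, 459.0725 ÷ 2.19 = 209.622146119…; keep min(5, 3) = 3 s.f.
Rounded to 3 significant figures: 2.10 × 10^2.

2.10 × 10^2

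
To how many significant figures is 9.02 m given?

3

9.02: zeros between nonzero digits are significant.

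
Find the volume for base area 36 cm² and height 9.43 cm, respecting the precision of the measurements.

volume = 36 cm² × 9.43 cm = 339.48 cm³.
36 has 2 significant figures; 9.43 has 3.
Division/multiplication keeps the fewest: 2 significant figures.
Rounded: 3.4 × 10² cm³.

3.4 × 10² cm³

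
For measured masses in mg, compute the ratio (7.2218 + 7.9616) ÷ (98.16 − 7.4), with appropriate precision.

7.2218 + 7.9616 = 15.1834, limited to 4 d.p. → 6 s.f.; 98.16 − 7.4 = 90.76, limited to 1 d.p. → 3 s.f.
Carrying full precision, 15.1834 ÷ 90.76 = 0.167291758484…; keep min(6, 3) = 3 s.f.
Rounded to 3 significant figures: 0.167.

0.167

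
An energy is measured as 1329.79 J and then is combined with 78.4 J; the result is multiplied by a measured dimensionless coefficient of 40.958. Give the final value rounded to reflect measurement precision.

1329.79 J + 78.4 J = 1408.19 J; the sum is limited to 1 decimal place (5 s.f.).
Carrying full precision, 1408.19 × 40.958 = 57676.64602 J; 40.958 has 5 s.f., so the result keeps min(5, 5) = 5 s.f.
Rounded to 5 significant figures: 57677 J.

57677 J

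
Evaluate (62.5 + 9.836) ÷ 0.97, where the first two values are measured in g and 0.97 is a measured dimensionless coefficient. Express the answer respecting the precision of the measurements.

62.5 g + 9.836 g = 72.336 g; the sum is limited to 1 decimal place (3 s.f.).
Carrying full precision, 72.336 ÷ 0.97 = 74.5731958763… g; 0.97 has 2 s.f., so the result keeps min(3, 2) = 2 s.f.
Rounded to 2 significant figures: 75 g.

75 g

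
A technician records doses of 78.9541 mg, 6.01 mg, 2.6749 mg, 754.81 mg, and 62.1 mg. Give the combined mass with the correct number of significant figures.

78.9541 mg + 6.01 mg + 2.6749 mg + 754.81 mg + 62.1 mg = 904.5490 mg.
Addition/subtraction keeps the fewest decimal places: 78.9541 → 4 decimal places, 6.01 → 2 decimal places, 2.6749 → 4 decimal places, 754.81 → 2 decimal places, 62.1 → 1 decimal place; limit is 1.
Rounded to 1 decimal place: 904.5 mg.

904.5 mg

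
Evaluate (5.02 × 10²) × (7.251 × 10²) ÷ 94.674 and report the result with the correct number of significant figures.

3.84 × 10³

(5.02 × 10²) × (7.251 × 10²) ÷ 94.674 = 3844.77470055…
Multiplication/division keeps the fewest significant figures: 5.02 × 10² → 3 s.f., 7.251 × 10² → 4 s.f., 94.674 → 5 s.f.; limit is 3.
Rounded to 3 significant figures: 3.84 × 10³.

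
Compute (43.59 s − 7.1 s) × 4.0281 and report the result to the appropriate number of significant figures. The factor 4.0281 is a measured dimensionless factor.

147 s

43.59 s − 7.1 s = 36.49 s; the difference is limited to 1 decimal place (3 s.f.).
Carrying full precision, 36.49 × 4.0281 = 146.985369 s; 4.0281 has 5 s.f., so the result keeps min(3, 5) = 3 s.f.
Rounded to 3 significant figures: 147 s.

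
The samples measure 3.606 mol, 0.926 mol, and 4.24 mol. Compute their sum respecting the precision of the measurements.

8.77 mol

3.606 mol + 0.926 mol + 4.24 mol = 8.772 mol.
Addition/subtraction keeps the fewest decimal places: 3.606 → 3 decimal places, 0.926 → 3 decimal places, 4.24 → 2 decimal places; limit is 2.
Rounded to 2 decimal places: 8.77 mol.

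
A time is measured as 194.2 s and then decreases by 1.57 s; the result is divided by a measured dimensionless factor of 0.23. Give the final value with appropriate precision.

194.2 s − 1.57 s = 192.63 s; the difference is limited to 1 decimal place (4 s.f.).
Carrying full precision, 192.63 ÷ 0.23 = 837.52173913… s; 0.23 has 2 s.f., so the result keeps min(4, 2) = 2 s.f.
Rounded to 2 significant figures: 8.4 × 10^2 s.

8.4 × 10^2 s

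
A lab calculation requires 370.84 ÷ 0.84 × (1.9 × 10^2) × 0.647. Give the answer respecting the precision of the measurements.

5.4 × 10^4

370.84 ÷ 0.84 × (1.9 × 10^2) × 0.647 = 54270.6680952…
Multiplication/division keeps the fewest significant figures: 370.84 → 5 s.f., 0.84 → 2 s.f., 1.9 × 10^2 → 2 s.f., 0.647 → 3 s.f.; limit is 2.
Rounded to 2 significant figures: 5.4 × 10^4.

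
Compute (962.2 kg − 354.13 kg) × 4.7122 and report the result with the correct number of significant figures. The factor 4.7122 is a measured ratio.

962.2 kg − 354.13 kg = 608.07 kg; the difference is limited to 1 decimal place (4 s.f.).
Carrying full precision, 608.07 × 4.7122 = 2865.347454 kg; 4.7122 has 5 s.f., so the result keeps min(4, 5) = 4 s.f.
Rounded to 4 significant figures: 2.865 × 10^3 kg.

2.865 × 10^3 kg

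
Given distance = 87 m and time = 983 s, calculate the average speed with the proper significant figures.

0.089 m/s

average speed = 87 m ÷ 983 s = 0.088504577823… m/s.
87 has 2 significant figures; 983 has 3.
Division/multiplication keeps the fewest: 2 significant figures.
Rounded: 0.089 m/s.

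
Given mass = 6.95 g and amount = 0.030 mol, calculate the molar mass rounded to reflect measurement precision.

molar mass = 6.95 g ÷ 0.030 mol = 231.666666667… g/mol.
6.95 has 3 significant figures; 0.030 has 2.
Division/multiplication keeps the fewest: 2 significant figures.
Rounded: 2.3 × 10² g/mol.

2.3 × 10² g/mol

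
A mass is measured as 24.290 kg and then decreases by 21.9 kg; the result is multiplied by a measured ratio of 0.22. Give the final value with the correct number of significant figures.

0.53 kg

24.290 kg − 21.9 kg = 2.390 kg; the difference is limited to 1 decimal place (2 s.f.).
Carrying full precision, 2.390 × 0.22 = 0.5258 kg; 0.22 has 2 s.f., so the result keeps min(2, 2) = 2 s.f.
Rounded to 2 significant figures: 0.53 kg.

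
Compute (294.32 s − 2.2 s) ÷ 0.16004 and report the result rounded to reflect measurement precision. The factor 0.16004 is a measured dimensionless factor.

294.32 s − 2.2 s = 292.12 s; the difference is limited to 1 decimal place (4 s.f.).
Carrying full precision, 292.12 ÷ 0.16004 = 1825.29367658… s; 0.16004 has 5 s.f., so the result keeps min(4, 5) = 4 s.f.
Rounded to 4 significant figures: 1825 s.

1825 s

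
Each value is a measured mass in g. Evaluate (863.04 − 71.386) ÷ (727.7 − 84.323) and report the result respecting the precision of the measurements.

863.04 − 71.386 = 791.654, limited to 2 d.p. → 5 s.f.; 727.7 − 84.323 = 643.377, limited to 1 d.p. → 4 s.f.
Carrying full precision, 791.654 ÷ 643.377 = 1.23046674034…; keep min(5, 4) = 4 s.f.
Rounded to 4 significant figures: 1.230.

1.230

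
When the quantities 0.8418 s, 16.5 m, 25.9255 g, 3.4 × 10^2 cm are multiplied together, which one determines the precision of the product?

0.8418 s → 4 s.f.; 16.5 m → 3 s.f.; 25.9255 g → 6 s.f.; 3.4 × 10^2 cm → 2 s.f.
The fewest is 2 significant figures, from 3.4 × 10^2 cm.

3.4 × 10^2 cm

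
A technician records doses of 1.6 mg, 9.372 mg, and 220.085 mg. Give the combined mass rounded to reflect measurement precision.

231.1 mg

1.6 mg + 9.372 mg + 220.085 mg = 231.057 mg.
Addition/subtraction keeps the fewest decimal places: 1.6 → 1 decimal place, 9.372 → 3 decimal places, 220.085 → 3 decimal places; limit is 1.
Rounded to 1 decimal place: 231.1 mg.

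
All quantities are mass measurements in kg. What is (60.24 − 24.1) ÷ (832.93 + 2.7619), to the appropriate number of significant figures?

60.24 − 24.1 = 36.14, limited to 1 d.p. → 3 s.f.; 832.93 + 2.7619 = 835.6919, limited to 2 d.p. → 5 s.f.
Carrying full precision, 36.14 ÷ 835.6919 = 0.0432456028352…; keep min(3, 5) = 3 s.f.
Rounded to 3 significant figures: 0.0432.

0.0432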